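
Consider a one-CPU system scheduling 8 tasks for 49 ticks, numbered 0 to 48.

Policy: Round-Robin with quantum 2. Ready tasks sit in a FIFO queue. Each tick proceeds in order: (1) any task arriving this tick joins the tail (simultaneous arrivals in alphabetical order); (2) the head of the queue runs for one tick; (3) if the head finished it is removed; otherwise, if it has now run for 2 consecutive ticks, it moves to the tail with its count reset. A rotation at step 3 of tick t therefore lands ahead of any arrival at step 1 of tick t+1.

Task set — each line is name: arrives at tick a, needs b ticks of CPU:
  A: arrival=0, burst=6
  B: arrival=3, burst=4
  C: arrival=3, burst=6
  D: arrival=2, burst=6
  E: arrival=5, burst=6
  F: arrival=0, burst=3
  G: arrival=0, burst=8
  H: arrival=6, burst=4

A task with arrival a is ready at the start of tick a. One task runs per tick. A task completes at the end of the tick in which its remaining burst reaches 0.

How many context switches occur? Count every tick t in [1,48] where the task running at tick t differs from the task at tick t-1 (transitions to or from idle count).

context switches = 22

t=0: queue=[A,F,G] q_used=0 → run A
t=1: queue=[A,F,G] q_used=1 → run A
t=2: queue=[F,G,A,D] q_used=0 → run F
t=3: queue=[F,G,A,D,B,C] q_used=1 → run F
t=4: queue=[G,A,D,B,C,F] q_used=0 → run G
t=5: queue=[G,A,D,B,C,F,E] q_used=1 → run G
t=6: queue=[A,D,B,C,F,E,G,H] q_used=0 → run A
t=7: queue=[A,D,B,C,F,E,G,H] q_used=1 → run A
t=8: queue=[D,B,C,F,E,G,H,A] q_used=0 → run D
t=9: queue=[D,B,C,F,E,G,H,A] q_used=1 → run D
t=10: queue=[B,C,F,E,G,H,A,D] q_used=0 → run B
t=11: queue=[B,C,F,E,G,H,A,D] q_used=1 → run B
t=12: queue=[C,F,E,G,H,A,D,B] q_used=0 → run C
t=13: queue=[C,F,E,G,H,A,D,B] q_used=1 → run C
t=14: queue=[F,E,G,H,A,D,B,C] q_used=0 → run F
t=15: queue=[E,G,H,A,D,B,C] q_used=0 → run E
t=16: queue=[E,G,H,A,D,B,C] q_used=1 → run E
t=17: queue=[G,H,A,D,B,C,E] q_used=0 → run G
t=18: queue=[G,H,A,D,B,C,E] q_used=1 → run G
t=19: queue=[H,A,D,B,C,E,G] q_used=0 → run H
t=20: queue=[H,A,D,B,C,E,G] q_used=1 → run H
t=21: queue=[A,D,B,C,E,G,H] q_used=0 → run A
t=22: queue=[A,D,B,C,E,G,H] q_used=1 → run A
t=23: queue=[D,B,C,E,G,H] q_used=0 → run D
t=24: queue=[D,B,C,E,G,H] q_used=1 → run D
t=25: queue=[B,C,E,G,H,D] q_used=0 → run B
t=26: queue=[B,C,E,G,H,D] q_used=1 → run B
t=27: queue=[C,E,G,H,D] q_used=0 → run C
t=28: queue=[C,E,G,H,D] q_used=1 → run C
t=29: queue=[E,G,H,D,C] q_used=0 → run E
t=30: queue=[E,G,H,D,C] q_used=1 → run E
t=31: queue=[G,H,D,C,E] q_used=0 → run G
t=32: queue=[G,H,D,C,E] q_used=1 → run G
t=33: queue=[H,D,C,E,G] q_used=0 → run H
t=34: queue=[H,D,C,E,G] q_used=1 → run H
t=35: queue=[D,C,E,G] q_used=0 → run D
t=36: queue=[D,C,E,G] q_used=1 → run D
t=37: queue=[C,E,G] q_used=0 → run C
t=38: queue=[C,E,G] q_used=1 → run C
t=39: queue=[E,G] q_used=0 → run E
t=40: queue=[E,G] q_used=1 → run E
t=41: queue=[G] q_used=0 → run G
t=42: queue=[G] q_used=1 → run G
t=43: (idle)
t=44: (idle)
t=45: (idle)
t=46: (idle)
t=47: (idle)
t=48: (idle)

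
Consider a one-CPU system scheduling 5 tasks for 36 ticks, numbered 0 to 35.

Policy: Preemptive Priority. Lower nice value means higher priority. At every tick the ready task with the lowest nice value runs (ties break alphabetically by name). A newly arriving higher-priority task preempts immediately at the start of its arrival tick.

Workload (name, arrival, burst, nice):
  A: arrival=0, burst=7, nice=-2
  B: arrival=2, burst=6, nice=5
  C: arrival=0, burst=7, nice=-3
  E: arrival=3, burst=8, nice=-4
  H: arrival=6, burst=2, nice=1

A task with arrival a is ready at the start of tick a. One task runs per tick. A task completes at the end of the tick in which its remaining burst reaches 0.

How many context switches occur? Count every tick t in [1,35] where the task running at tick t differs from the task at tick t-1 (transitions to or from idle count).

context switches = 6

t=0: ready={A,C} → run C
t=1: ready={A,C} → run C
t=2: ready={A,B,C} → run C
t=3: ready={A,B,C,E} → run E
t=4: ready={A,B,C,E} → run E
t=5: ready={A,B,C,E} → run E
t=6: ready={A,B,C,E,H} → run E
t=7: ready={A,B,C,E,H} → run E
t=8: ready={A,B,C,E,H} → run E
t=9: ready={A,B,C,E,H} → run E
t=10: ready={A,B,C,E,H} → run E
t=11: ready={A,B,C,H} → run C
t=12: ready={A,B,C,H} → run C
t=13: ready={A,B,C,H} → run C
t=14: ready={A,B,C,H} → run C
t=15: ready={A,B,H} → run A
t=16: ready={A,B,H} → run A
t=17: ready={A,B,H} → run A
t=18: ready={A,B,H} → run A
t=19: ready={A,B,H} → run A
t=20: ready={A,B,H} → run A
t=21: ready={A,B,H} → run A
t=22: ready={B,H} → run H
t=23: ready={B,H} → run H
t=24: ready={B} → run B
t=25: ready={B} → run B
t=26: ready={B} → run B
t=27: ready={B} → run B
t=28: ready={B} → run B
t=29: ready={B} → run B
t=30: (idle)
t=31: (idle)
t=32: (idle)
t=33: (idle)
t=34: (idle)
t=35: (idle)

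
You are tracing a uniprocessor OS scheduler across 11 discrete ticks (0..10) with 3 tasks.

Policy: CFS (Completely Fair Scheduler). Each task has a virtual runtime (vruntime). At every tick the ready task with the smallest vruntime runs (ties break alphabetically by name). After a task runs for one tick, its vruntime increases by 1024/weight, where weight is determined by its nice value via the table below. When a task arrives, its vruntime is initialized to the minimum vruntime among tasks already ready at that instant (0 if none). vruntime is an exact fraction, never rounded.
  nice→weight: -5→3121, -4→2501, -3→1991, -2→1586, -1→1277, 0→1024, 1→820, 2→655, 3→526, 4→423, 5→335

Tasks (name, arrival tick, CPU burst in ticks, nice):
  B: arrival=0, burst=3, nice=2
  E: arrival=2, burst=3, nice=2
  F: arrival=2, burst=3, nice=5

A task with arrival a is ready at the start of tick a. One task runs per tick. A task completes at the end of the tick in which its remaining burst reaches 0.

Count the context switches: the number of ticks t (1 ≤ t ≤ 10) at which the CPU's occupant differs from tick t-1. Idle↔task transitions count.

t=0: vr[B=0] → run B
t=1: vr[B=1024/655] → run B
t=2: vr[B=2048/655 E=2048/655 F=2048/655] → run B
t=3: vr[E=2048/655 F=2048/655] → run E
t=4: vr[E=3072/655 F=2048/655] → run F
t=5: vr[E=3072/655 F=54272/8777] → run E
t=6: vr[E=4096/655 F=54272/8777] → run F
t=7: vr[E=4096/655 F=405504/43885] → run E
t=8: vr[F=405504/43885] → run F
t=9: (idle)
t=10: (idle)

context switches = 7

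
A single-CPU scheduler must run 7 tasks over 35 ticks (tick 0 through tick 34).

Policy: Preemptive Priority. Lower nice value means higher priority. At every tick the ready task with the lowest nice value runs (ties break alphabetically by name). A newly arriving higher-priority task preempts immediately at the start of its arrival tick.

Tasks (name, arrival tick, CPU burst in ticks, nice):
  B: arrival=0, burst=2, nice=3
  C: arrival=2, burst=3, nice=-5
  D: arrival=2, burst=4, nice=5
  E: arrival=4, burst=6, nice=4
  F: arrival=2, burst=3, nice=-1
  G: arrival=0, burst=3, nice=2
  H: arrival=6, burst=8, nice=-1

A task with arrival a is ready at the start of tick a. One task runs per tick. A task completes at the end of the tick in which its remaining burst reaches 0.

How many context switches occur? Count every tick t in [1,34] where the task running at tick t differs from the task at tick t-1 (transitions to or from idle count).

context switches = 8

t=0: ready={B,G} → run G
t=1: ready={B,G} → run G
t=2: ready={B,C,D,F,G} → run C
t=3: ready={B,C,D,F,G} → run C
t=4: ready={B,C,D,E,F,G} → run C
t=5: ready={B,D,E,F,G} → run F
t=6: ready={B,D,E,F,G,H} → run F
t=7: ready={B,D,E,F,G,H} → run F
t=8: ready={B,D,E,G,H} → run H
t=9: ready={B,D,E,G,H} → run H
t=10: ready={B,D,E,G,H} → run H
t=11: ready={B,D,E,G,H} → run H
t=12: ready={B,D,E,G,H} → run H
t=13: ready={B,D,E,G,H} → run H
t=14: ready={B,D,E,G,H} → run H
t=15: ready={B,D,E,G,H} → run H
t=16: ready={B,D,E,G} → run G
t=17: ready={B,D,E} → run B
t=18: ready={B,D,E} → run B
t=19: ready={D,E} → run E
t=20: ready={D,E} → run E
t=21: ready={D,E} → run E
t=22: ready={D,E} → run E
t=23: ready={D,E} → run E
t=24: ready={D,E} → run E
t=25: ready={D} → run D
t=26: ready={D} → run D
t=27: ready={D} → run D
t=28: ready={D} → run D
t=29: (idle)
t=30: (idle)
t=31: (idle)
t=32: (idle)
t=33: (idle)
t=34: (idle)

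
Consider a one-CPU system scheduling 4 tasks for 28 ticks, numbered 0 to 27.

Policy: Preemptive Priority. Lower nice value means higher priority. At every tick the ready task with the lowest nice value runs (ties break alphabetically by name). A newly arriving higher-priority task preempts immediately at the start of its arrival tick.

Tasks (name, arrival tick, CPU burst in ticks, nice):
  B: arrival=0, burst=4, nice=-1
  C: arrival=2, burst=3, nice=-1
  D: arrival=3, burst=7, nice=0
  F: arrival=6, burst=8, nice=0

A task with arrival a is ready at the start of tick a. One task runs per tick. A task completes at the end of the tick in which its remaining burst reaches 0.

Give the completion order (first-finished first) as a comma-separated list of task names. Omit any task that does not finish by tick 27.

completion order = B, C, D, F

t=0: ready={B} → run B
t=1: ready={B} → run B
t=2: ready={B,C} → run B
t=3: ready={B,C,D} → run B
t=4: ready={C,D} → run C
t=5: ready={C,D} → run C
t=6: ready={C,D,F} → run C
t=7: ready={D,F} → run D
t=8: ready={D,F} → run D
t=9: ready={D,F} → run D
t=10: ready={D,F} → run D
t=11: ready={D,F} → run D
t=12: ready={D,F} → run D
t=13: ready={D,F} → run D
t=14: ready={F} → run F
t=15: ready={F} → run F
t=16: ready={F} → run F
t=17: ready={F} → run F
t=18: ready={F} → run F
t=19: ready={F} → run F
t=20: ready={F} → run F
t=21: ready={F} → run F
t=22: (idle)
t=23: (idle)
t=24: (idle)
t=25: (idle)
t=26: (idle)
t=27: (idle)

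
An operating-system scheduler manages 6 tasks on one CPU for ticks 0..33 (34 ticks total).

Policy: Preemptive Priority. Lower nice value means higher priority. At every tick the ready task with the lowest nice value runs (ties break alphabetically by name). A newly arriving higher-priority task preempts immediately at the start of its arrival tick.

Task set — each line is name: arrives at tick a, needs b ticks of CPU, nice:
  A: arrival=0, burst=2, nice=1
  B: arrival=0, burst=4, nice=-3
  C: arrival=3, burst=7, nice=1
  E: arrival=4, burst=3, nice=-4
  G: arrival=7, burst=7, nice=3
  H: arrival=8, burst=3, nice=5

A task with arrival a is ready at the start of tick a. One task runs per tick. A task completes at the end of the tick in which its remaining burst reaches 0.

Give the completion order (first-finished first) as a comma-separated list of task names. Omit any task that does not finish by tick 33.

t=0: ready={A,B} → run B
t=1: ready={A,B} → run B
t=2: ready={A,B} → run B
t=3: ready={A,B,C} → run B
t=4: ready={A,C,E} → run E
t=5: ready={A,C,E} → run E
t=6: ready={A,C,E} → run E
t=7: ready={A,C,G} → run A
t=8: ready={A,C,G,H} → run A
t=9: ready={C,G,H} → run C
t=10: ready={C,G,H} → run C
t=11: ready={C,G,H} → run C
t=12: ready={C,G,H} → run C
t=13: ready={C,G,H} → run C
t=14: ready={C,G,H} → run C
t=15: ready={C,G,H} → run C
t=16: ready={G,H} → run G
t=17: ready={G,H} → run G
t=18: ready={G,H} → run G
t=19: ready={G,H} → run G
t=20: ready={G,H} → run G
t=21: ready={G,H} → run G
t=22: ready={G,H} → run G
t=23: ready={H} → run H
t=24: ready={H} → run H
t=25: ready={H} → run H
t=26: (idle)
t=27: (idle)
t=28: (idle)
t=29: (idle)
t=30: (idle)
t=31: (idle)
t=32: (idle)
t=33: (idle)

completion order = B, E, A, C, G, H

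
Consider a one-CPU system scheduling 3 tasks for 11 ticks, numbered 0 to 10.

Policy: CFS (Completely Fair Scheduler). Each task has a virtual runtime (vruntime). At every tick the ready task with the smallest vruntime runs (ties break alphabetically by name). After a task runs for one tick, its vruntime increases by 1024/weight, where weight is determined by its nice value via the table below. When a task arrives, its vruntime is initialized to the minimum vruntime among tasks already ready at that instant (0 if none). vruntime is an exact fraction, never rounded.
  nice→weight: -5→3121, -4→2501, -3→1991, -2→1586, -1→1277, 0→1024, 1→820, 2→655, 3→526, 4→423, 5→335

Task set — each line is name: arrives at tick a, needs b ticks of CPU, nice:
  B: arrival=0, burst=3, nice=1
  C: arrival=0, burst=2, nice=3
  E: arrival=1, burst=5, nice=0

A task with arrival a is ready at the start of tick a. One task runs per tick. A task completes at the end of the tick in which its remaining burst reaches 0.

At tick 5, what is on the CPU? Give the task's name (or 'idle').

running at tick 5 = C

t=0: vr[B=0 C=0] → run B
t=1: vr[B=256/205 C=0 E=0] → run C
t=2: vr[B=256/205 C=512/263 E=0] → run E
t=3: vr[B=256/205 C=512/263 E=1] → run E
t=4: vr[B=256/205 C=512/263 E=2] → run B
t=5: vr[B=512/205 C=512/263 E=2] → run C
t=6: vr[B=512/205 E=2] → run E
t=7: vr[B=512/205 E=3] → run B
t=8: vr[E=3] → run E
t=9: vr[E=4] → run E
t=10: (idle)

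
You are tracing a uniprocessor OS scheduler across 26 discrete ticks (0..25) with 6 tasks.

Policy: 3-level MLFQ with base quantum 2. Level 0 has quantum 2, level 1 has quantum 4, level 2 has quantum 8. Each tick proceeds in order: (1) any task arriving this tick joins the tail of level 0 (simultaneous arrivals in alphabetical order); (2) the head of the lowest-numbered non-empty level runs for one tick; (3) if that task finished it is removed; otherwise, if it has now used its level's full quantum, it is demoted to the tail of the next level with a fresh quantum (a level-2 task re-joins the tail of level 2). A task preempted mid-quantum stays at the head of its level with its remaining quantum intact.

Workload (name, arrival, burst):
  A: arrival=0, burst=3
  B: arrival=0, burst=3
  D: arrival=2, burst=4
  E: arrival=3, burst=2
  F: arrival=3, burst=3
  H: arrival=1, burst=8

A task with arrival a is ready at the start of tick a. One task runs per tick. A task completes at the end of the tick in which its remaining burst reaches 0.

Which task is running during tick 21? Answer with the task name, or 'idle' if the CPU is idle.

t=0: L0/L1/L2 = AB/-/- → run A
t=1: L0/L1/L2 = ABH/-/- → run A
t=2: L0/L1/L2 = BHD/A/- → run B
t=3: L0/L1/L2 = BHDEF/A/- → run B
t=4: L0/L1/L2 = HDEF/AB/- → run H
t=5: L0/L1/L2 = HDEF/AB/- → run H
t=6: L0/L1/L2 = DEF/ABH/- → run D
t=7: L0/L1/L2 = DEF/ABH/- → run D
t=8: L0/L1/L2 = EF/ABHD/- → run E
t=9: L0/L1/L2 = EF/ABHD/- → run E
t=10: L0/L1/L2 = F/ABHD/- → run F
t=11: L0/L1/L2 = F/ABHD/- → run F
t=12: L0/L1/L2 = -/ABHDF/- → run A
t=13: L0/L1/L2 = -/BHDF/- → run B
t=14: L0/L1/L2 = -/HDF/- → run H
t=15: L0/L1/L2 = -/HDF/- → run H
t=16: L0/L1/L2 = -/HDF/- → run H
t=17: L0/L1/L2 = -/HDF/- → run H
t=18: L0/L1/L2 = -/DF/H → run D
t=19: L0/L1/L2 = -/DF/H → run D
t=20: L0/L1/L2 = -/F/H → run F
t=21: L0/L1/L2 = -/-/H → run H
t=22: L0/L1/L2 = -/-/H → run H
t=23: (idle)
t=24: (idle)
t=25: (idle)

running at tick 21 = H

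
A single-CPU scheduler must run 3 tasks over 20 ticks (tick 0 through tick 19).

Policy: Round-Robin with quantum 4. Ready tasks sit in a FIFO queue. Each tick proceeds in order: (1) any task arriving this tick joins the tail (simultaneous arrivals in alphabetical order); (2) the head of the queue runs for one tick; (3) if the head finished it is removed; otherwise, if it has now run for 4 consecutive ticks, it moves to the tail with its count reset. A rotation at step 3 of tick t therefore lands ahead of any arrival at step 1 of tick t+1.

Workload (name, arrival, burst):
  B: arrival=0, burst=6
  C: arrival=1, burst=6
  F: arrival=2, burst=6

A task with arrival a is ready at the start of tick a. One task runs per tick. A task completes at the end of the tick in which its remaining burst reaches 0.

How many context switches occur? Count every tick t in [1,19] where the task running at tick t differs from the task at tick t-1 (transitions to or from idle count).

context switches = 6

t=0: queue=[B] q_used=0 → run B
t=1: queue=[B,C] q_used=1 → run B
t=2: queue=[B,C,F] q_used=2 → run B
t=3: queue=[B,C,F] q_used=3 → run B
t=4: queue=[C,F,B] q_used=0 → run C
t=5: queue=[C,F,B] q_used=1 → run C
t=6: queue=[C,F,B] q_used=2 → run C
t=7: queue=[C,F,B] q_used=3 → run C
t=8: queue=[F,B,C] q_used=0 → run F
t=9: queue=[F,B,C] q_used=1 → run F
t=10: queue=[F,B,C] q_used=2 → run F
t=11: queue=[F,B,C] q_used=3 → run F
t=12: queue=[B,C,F] q_used=0 → run B
t=13: queue=[B,C,F] q_used=1 → run B
t=14: queue=[C,F] q_used=0 → run C
t=15: queue=[C,F] q_used=1 → run C
t=16: queue=[F] q_used=0 → run F
t=17: queue=[F] q_used=1 → run F
t=18: (idle)
t=19: (idle)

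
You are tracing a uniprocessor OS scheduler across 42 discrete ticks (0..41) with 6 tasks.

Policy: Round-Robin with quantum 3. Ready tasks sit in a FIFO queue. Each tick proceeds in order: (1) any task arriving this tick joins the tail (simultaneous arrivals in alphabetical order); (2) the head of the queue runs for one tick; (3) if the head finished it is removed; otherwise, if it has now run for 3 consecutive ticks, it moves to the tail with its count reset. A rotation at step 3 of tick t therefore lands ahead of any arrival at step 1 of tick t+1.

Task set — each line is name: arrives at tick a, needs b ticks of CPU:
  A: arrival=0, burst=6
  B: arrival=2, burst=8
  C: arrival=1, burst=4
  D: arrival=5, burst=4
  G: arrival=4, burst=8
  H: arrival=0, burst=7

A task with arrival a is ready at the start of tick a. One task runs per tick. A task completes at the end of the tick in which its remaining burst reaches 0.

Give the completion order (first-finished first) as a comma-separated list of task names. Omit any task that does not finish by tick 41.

t=0: queue=[A,H] q_used=0 → run A
t=1: queue=[A,H,C] q_used=1 → run A
t=2: queue=[A,H,C,B] q_used=2 → run A
t=3: queue=[H,C,B,A] q_used=0 → run H
t=4: queue=[H,C,B,A,G] q_used=1 → run H
t=5: queue=[H,C,B,A,G,D] q_used=2 → run H
t=6: queue=[C,B,A,G,D,H] q_used=0 → run C
t=7: queue=[C,B,A,G,D,H] q_used=1 → run C
t=8: queue=[C,B,A,G,D,H] q_used=2 → run C
t=9: queue=[B,A,G,D,H,C] q_used=0 → run B
t=10: queue=[B,A,G,D,H,C] q_used=1 → run B
t=11: queue=[B,A,G,D,H,C] q_used=2 → run B
t=12: queue=[A,G,D,H,C,B] q_used=0 → run A
t=13: queue=[A,G,D,H,C,B] q_used=1 → run A
t=14: queue=[A,G,D,H,C,B] q_used=2 → run A
t=15: queue=[G,D,H,C,B] q_used=0 → run G
t=16: queue=[G,D,H,C,B] q_used=1 → run G
t=17: queue=[G,D,H,C,B] q_used=2 → run G
t=18: queue=[D,H,C,B,G] q_used=0 → run D
t=19: queue=[D,H,C,B,G] q_used=1 → run D
t=20: queue=[D,H,C,B,G] q_used=2 → run D
t=21: queue=[H,C,B,G,D] q_used=0 → run H
t=22: queue=[H,C,B,G,D] q_used=1 → run H
t=23: queue=[H,C,B,G,D] q_used=2 → run H
t=24: queue=[C,B,G,D,H] q_used=0 → run C
t=25: queue=[B,G,D,H] q_used=0 → run B
t=26: queue=[B,G,D,H] q_used=1 → run B
t=27: queue=[B,G,D,H] q_used=2 → run B
t=28: queue=[G,D,H,B] q_used=0 → run G
t=29: queue=[G,D,H,B] q_used=1 → run G
t=30: queue=[G,D,H,B] q_used=2 → run G
t=31: queue=[D,H,B,G] q_used=0 → run D
t=32: queue=[H,B,G] q_used=0 → run H
t=33: queue=[B,G] q_used=0 → run B
t=34: queue=[B,G] q_used=1 → run B
t=35: queue=[G] q_used=0 → run G
t=36: queue=[G] q_used=1 → run G
t=37: (idle)
t=38: (idle)
t=39: (idle)
t=40: (idle)
t=41: (idle)

completion order = A, C, D, H, B, G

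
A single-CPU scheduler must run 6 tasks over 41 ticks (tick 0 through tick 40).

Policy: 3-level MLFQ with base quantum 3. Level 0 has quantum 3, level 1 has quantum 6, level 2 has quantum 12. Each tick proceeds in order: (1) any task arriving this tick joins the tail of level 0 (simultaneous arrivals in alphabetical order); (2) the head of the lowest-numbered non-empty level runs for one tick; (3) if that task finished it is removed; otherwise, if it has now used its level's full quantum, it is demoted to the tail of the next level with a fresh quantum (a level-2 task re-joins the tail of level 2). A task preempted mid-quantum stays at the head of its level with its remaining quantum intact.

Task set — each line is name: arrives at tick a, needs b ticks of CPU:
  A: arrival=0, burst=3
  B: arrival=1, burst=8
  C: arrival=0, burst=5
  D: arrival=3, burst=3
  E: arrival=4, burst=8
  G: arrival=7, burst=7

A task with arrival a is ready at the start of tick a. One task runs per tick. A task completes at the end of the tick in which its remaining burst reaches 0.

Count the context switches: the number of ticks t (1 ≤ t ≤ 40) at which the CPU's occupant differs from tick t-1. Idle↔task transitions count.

t=0: L0/L1/L2 = AC/-/- → run A
t=1: L0/L1/L2 = ACB/-/- → run A
t=2: L0/L1/L2 = ACB/-/- → run A
t=3: L0/L1/L2 = CBD/-/- → run C
t=4: L0/L1/L2 = CBDE/-/- → run C
t=5: L0/L1/L2 = CBDE/-/- → run C
t=6: L0/L1/L2 = BDE/C/- → run B
t=7: L0/L1/L2 = BDEG/C/- → run B
t=8: L0/L1/L2 = BDEG/C/- → run B
t=9: L0/L1/L2 = DEG/CB/- → run D
t=10: L0/L1/L2 = DEG/CB/- → run D
t=11: L0/L1/L2 = DEG/CB/- → run D
t=12: L0/L1/L2 = EG/CB/- → run E
t=13: L0/L1/L2 = EG/CB/- → run E
t=14: L0/L1/L2 = EG/CB/- → run E
t=15: L0/L1/L2 = G/CBE/- → run G
t=16: L0/L1/L2 = G/CBE/- → run G
t=17: L0/L1/L2 = G/CBE/- → run G
t=18: L0/L1/L2 = -/CBEG/- → run C
t=19: L0/L1/L2 = -/CBEG/- → run C
t=20: L0/L1/L2 = -/BEG/- → run B
t=21: L0/L1/L2 = -/BEG/- → run B
t=22: L0/L1/L2 = -/BEG/- → run B
t=23: L0/L1/L2 = -/BEG/- → run B
t=24: L0/L1/L2 = -/BEG/- → run B
t=25: L0/L1/L2 = -/EG/- → run E
t=26: L0/L1/L2 = -/EG/- → run E
t=27: L0/L1/L2 = -/EG/- → run E
t=28: L0/L1/L2 = -/EG/- → run E
t=29: L0/L1/L2 = -/EG/- → run E
t=30: L0/L1/L2 = -/G/- → run G
t=31: L0/L1/L2 = -/G/- → run G
t=32: L0/L1/L2 = -/G/- → run G
t=33: L0/L1/L2 = -/G/- → run G
t=34: (idle)
t=35: (idle)
t=36: (idle)
t=37: (idle)
t=38: (idle)
t=39: (idle)
t=40: (idle)

context switches = 10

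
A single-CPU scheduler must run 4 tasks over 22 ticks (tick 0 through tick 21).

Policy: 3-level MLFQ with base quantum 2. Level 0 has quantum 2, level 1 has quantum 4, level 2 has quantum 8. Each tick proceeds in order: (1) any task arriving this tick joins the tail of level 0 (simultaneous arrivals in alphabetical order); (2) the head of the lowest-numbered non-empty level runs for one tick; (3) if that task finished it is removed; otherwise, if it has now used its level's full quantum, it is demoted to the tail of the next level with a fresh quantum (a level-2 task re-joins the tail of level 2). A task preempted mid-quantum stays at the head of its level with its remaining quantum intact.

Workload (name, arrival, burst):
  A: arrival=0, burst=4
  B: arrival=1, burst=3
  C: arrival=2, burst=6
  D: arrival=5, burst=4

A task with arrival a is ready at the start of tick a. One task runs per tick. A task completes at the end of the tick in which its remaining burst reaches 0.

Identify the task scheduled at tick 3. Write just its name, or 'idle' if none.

t=0: L0/L1/L2 = A/-/- → run A
t=1: L0/L1/L2 = AB/-/- → run A
t=2: L0/L1/L2 = BC/A/- → run B
t=3: L0/L1/L2 = BC/A/- → run B
t=4: L0/L1/L2 = C/AB/- → run C
t=5: L0/L1/L2 = CD/AB/- → run C
t=6: L0/L1/L2 = D/ABC/- → run D
t=7: L0/L1/L2 = D/ABC/- → run D
t=8: L0/L1/L2 = -/ABCD/- → run A
t=9: L0/L1/L2 = -/ABCD/- → run A
t=10: L0/L1/L2 = -/BCD/- → run B
t=11: L0/L1/L2 = -/CD/- → run C
t=12: L0/L1/L2 = -/CD/- → run C
t=13: L0/L1/L2 = -/CD/- → run C
t=14: L0/L1/L2 = -/CD/- → run C
t=15: L0/L1/L2 = -/D/- → run D
t=16: L0/L1/L2 = -/D/- → run D
t=17: (idle)
t=18: (idle)
t=19: (idle)
t=20: (idle)
t=21: (idle)

running at tick 3 = B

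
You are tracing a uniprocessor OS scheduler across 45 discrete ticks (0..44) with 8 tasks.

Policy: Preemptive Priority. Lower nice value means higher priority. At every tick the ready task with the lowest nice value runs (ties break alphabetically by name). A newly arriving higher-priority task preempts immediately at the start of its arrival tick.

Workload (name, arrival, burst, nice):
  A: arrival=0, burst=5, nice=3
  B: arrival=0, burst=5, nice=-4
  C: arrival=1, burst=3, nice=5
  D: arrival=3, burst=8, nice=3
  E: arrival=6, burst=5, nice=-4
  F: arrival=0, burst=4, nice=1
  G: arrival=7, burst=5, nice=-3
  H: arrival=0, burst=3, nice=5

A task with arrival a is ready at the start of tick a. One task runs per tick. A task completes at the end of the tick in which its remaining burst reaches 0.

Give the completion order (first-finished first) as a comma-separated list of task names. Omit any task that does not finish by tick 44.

completion order = B, E, G, F, A, D, C, H

t=0: ready={A,B,F,H} → run B
t=1: ready={A,B,C,F,H} → run B
t=2: ready={A,B,C,F,H} → run B
t=3: ready={A,B,C,D,F,H} → run B
t=4: ready={A,B,C,D,F,H} → run B
t=5: ready={A,C,D,F,H} → run F
t=6: ready={A,C,D,E,F,H} → run E
t=7: ready={A,C,D,E,F,G,H} → run E
t=8: ready={A,C,D,E,F,G,H} → run E
t=9: ready={A,C,D,E,F,G,H} → run E
t=10: ready={A,C,D,E,F,G,H} → run E
t=11: ready={A,C,D,F,G,H} → run G
t=12: ready={A,C,D,F,G,H} → run G
t=13: ready={A,C,D,F,G,H} → run G
t=14: ready={A,C,D,F,G,H} → run G
t=15: ready={A,C,D,F,G,H} → run G
t=16: ready={A,C,D,F,H} → run F
t=17: ready={A,C,D,F,H} → run F
t=18: ready={A,C,D,F,H} → run F
t=19: ready={A,C,D,H} → run A
t=20: ready={A,C,D,H} → run A
t=21: ready={A,C,D,H} → run A
t=22: ready={A,C,D,H} → run A
t=23: ready={A,C,D,H} → run A
t=24: ready={C,D,H} → run D
t=25: ready={C,D,H} → run D
t=26: ready={C,D,H} → run D
t=27: ready={C,D,H} → run D
t=28: ready={C,D,H} → run D
t=29: ready={C,D,H} → run D
t=30: ready={C,D,H} → run D
t=31: ready={C,D,H} → run D
t=32: ready={C,H} → run C
t=33: ready={C,H} → run C
t=34: ready={C,H} → run C
t=35: ready={H} → run H
t=36: ready={H} → run H
t=37: ready={H} → run H
t=38: (idle)
t=39: (idle)
t=40: (idle)
t=41: (idle)
t=42: (idle)
t=43: (idle)
t=44: (idle)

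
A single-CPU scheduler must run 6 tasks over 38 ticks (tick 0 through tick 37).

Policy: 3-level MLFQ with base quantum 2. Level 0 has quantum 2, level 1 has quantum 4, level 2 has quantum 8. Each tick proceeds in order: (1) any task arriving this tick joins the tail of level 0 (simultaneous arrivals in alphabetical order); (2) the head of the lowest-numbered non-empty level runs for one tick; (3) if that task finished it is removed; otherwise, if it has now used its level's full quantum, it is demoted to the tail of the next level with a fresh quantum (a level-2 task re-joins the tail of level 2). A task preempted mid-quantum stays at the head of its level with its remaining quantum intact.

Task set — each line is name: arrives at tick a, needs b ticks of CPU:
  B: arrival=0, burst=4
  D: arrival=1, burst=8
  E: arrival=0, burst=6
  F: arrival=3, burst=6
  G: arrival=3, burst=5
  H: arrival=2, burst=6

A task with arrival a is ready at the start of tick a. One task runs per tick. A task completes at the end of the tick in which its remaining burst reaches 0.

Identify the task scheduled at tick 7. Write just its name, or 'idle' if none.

running at tick 7 = H

t=0: L0/L1/L2 = BE/-/- → run B
t=1: L0/L1/L2 = BED/-/- → run B
t=2: L0/L1/L2 = EDH/B/- → run E
t=3: L0/L1/L2 = EDHFG/B/- → run E
t=4: L0/L1/L2 = DHFG/BE/- → run D
t=5: L0/L1/L2 = DHFG/BE/- → run D
t=6: L0/L1/L2 = HFG/BED/- → run H
t=7: L0/L1/L2 = HFG/BED/- → run H
t=8: L0/L1/L2 = FG/BEDH/- → run F
t=9: L0/L1/L2 = FG/BEDH/- → run F
t=10: L0/L1/L2 = G/BEDHF/- → run G
t=11: L0/L1/L2 = G/BEDHF/- → run G
t=12: L0/L1/L2 = -/BEDHFG/- → run B
t=13: L0/L1/L2 = -/BEDHFG/- → run B
t=14: L0/L1/L2 = -/EDHFG/- → run E
t=15: L0/L1/L2 = -/EDHFG/- → run E
t=16: L0/L1/L2 = -/EDHFG/- → run E
t=17: L0/L1/L2 = -/EDHFG/- → run E
t=18: L0/L1/L2 = -/DHFG/- → run D
t=19: L0/L1/L2 = -/DHFG/- → run D
t=20: L0/L1/L2 = -/DHFG/- → run D
t=21: L0/L1/L2 = -/DHFG/- → run D
t=22: L0/L1/L2 = -/HFG/D → run H
t=23: L0/L1/L2 = -/HFG/D → run H
t=24: L0/L1/L2 = -/HFG/D → run H
t=25: L0/L1/L2 = -/HFG/D → run H
t=26: L0/L1/L2 = -/FG/D → run F
t=27: L0/L1/L2 = -/FG/D → run F
t=28: L0/L1/L2 = -/FG/D → run F
t=29: L0/L1/L2 = -/FG/D → run F
t=30: L0/L1/L2 = -/G/D → run G
t=31: L0/L1/L2 = -/G/D → run G
t=32: L0/L1/L2 = -/G/D → run G
t=33: L0/L1/L2 = -/-/D → run D
t=34: L0/L1/L2 = -/-/D → run D
t=35: (idle)
t=36: (idle)
t=37: (idle)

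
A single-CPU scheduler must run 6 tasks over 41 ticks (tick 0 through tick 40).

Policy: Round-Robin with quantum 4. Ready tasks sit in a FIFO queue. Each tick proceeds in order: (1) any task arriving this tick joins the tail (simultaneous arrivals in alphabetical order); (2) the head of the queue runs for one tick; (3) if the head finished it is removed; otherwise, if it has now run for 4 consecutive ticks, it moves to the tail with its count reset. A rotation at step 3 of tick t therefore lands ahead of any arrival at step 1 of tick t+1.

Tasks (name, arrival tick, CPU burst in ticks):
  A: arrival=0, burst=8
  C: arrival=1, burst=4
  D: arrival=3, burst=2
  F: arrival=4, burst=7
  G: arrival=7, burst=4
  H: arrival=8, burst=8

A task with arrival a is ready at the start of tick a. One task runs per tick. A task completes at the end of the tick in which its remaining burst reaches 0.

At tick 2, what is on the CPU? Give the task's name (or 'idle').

t=0: queue=[A] q_used=0 → run A
t=1: queue=[A,C] q_used=1 → run A
t=2: queue=[A,C] q_used=2 → run A
t=3: queue=[A,C,D] q_used=3 → run A
t=4: queue=[C,D,A,F] q_used=0 → run C
t=5: queue=[C,D,A,F] q_used=1 → run C
t=6: queue=[C,D,A,F] q_used=2 → run C
t=7: queue=[C,D,A,F,G] q_used=3 → run C
t=8: queue=[D,A,F,G,H] q_used=0 → run D
t=9: queue=[D,A,F,G,H] q_used=1 → run D
t=10: queue=[A,F,G,H] q_used=0 → run A
t=11: queue=[A,F,G,H] q_used=1 → run A
t=12: queue=[A,F,G,H] q_used=2 → run A
t=13: queue=[A,F,G,H] q_used=3 → run A
t=14: queue=[F,G,H] q_used=0 → run F
t=15: queue=[F,G,H] q_used=1 → run F
t=16: queue=[F,G,H] q_used=2 → run F
t=17: queue=[F,G,H] q_used=3 → run F
t=18: queue=[G,H,F] q_used=0 → run G
t=19: queue=[G,H,F] q_used=1 → run G
t=20: queue=[G,H,F] q_used=2 → run G
t=21: queue=[G,H,F] q_used=3 → run G
t=22: queue=[H,F] q_used=0 → run H
t=23: queue=[H,F] q_used=1 → run H
t=24: queue=[H,F] q_used=2 → run H
t=25: queue=[H,F] q_used=3 → run H
t=26: queue=[F,H] q_used=0 → run F
t=27: queue=[F,H] q_used=1 → run F
t=28: queue=[F,H] q_used=2 → run F
t=29: queue=[H] q_used=0 → run H
t=30: queue=[H] q_used=1 → run H
t=31: queue=[H] q_used=2 → run H
t=32: queue=[H] q_used=3 → run H
t=33: (idle)
t=34: (idle)
t=35: (idle)
t=36: (idle)
t=37: (idle)
t=38: (idle)
t=39: (idle)
t=40: (idle)

running at tick 2 = A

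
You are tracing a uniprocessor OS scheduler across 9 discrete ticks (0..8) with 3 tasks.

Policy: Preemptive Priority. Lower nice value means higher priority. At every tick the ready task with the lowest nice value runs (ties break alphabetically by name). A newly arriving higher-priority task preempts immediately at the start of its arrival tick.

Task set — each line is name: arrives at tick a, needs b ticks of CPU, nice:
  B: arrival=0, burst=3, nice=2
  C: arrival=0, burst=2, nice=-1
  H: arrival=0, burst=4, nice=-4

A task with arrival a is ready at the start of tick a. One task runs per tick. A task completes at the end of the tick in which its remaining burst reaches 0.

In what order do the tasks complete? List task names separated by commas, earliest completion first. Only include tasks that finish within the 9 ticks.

completion order = H, C, B

t=0: ready={B,C,H} → run H
t=1: ready={B,C,H} → run H
t=2: ready={B,C,H} → run H
t=3: ready={B,C,H} → run H
t=4: ready={B,C} → run C
t=5: ready={B,C} → run C
t=6: ready={B} → run B
t=7: ready={B} → run B
t=8: ready={B} → run B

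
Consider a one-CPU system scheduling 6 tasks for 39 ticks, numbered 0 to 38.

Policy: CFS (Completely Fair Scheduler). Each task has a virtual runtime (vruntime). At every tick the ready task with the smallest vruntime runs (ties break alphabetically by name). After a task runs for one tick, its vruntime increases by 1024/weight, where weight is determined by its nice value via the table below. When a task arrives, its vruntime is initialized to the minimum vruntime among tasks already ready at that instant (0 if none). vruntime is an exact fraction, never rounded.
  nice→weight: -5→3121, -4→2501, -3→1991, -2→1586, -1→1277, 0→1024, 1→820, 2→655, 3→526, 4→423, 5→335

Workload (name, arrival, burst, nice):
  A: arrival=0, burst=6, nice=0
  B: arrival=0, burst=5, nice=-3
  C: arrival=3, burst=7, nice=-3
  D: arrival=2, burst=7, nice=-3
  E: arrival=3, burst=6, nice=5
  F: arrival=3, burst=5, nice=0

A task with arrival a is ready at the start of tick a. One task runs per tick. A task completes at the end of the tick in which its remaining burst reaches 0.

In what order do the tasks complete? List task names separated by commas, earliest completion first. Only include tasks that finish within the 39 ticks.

completion order = B, C, D, F, A, E

t=0: vr[A=0 B=0] → run A
t=1: vr[A=1 B=0] → run B
t=2: vr[A=1 B=1024/1991 D=1024/1991] → run B
t=3: vr[A=1 B=2048/1991 C=1024/1991 D=1024/1991 E=1024/1991 F=1024/1991] → run C
t=4: vr[A=1 B=2048/1991 C=2048/1991 D=1024/1991 E=1024/1991 F=1024/1991] → run D
t=5: vr[A=1 B=2048/1991 C=2048/1991 D=2048/1991 E=1024/1991 F=1024/1991] → run E
t=6: vr[A=1 B=2048/1991 C=2048/1991 D=2048/1991 E=2381824/666985 F=1024/1991] → run F
t=7: vr[A=1 B=2048/1991 C=2048/1991 D=2048/1991 E=2381824/666985 F=3015/1991] → run A
t=8: vr[A=2 B=2048/1991 C=2048/1991 D=2048/1991 E=2381824/666985 F=3015/1991] → run B
t=9: vr[A=2 B=3072/1991 C=2048/1991 D=2048/1991 E=2381824/666985 F=3015/1991] → run C
t=10: vr[A=2 B=3072/1991 C=3072/1991 D=2048/1991 E=2381824/666985 F=3015/1991] → run D
t=11: vr[A=2 B=3072/1991 C=3072/1991 D=3072/1991 E=2381824/666985 F=3015/1991] → run F
t=12: vr[A=2 B=3072/1991 C=3072/1991 D=3072/1991 E=2381824/666985 F=5006/1991] → run B
t=13: vr[A=2 B=4096/1991 C=3072/1991 D=3072/1991 E=2381824/666985 F=5006/1991] → run C
t=14: vr[A=2 B=4096/1991 C=4096/1991 D=3072/1991 E=2381824/666985 F=5006/1991] → run D
t=15: vr[A=2 B=4096/1991 C=4096/1991 D=4096/1991 E=2381824/666985 F=5006/1991] → run A
t=16: vr[A=3 B=4096/1991 C=4096/1991 D=4096/1991 E=2381824/666985 F=5006/1991] → run B
t=17: vr[A=3 C=4096/1991 D=4096/1991 E=2381824/666985 F=5006/1991] → run C
t=18: vr[A=3 C=5120/1991 D=4096/1991 E=2381824/666985 F=5006/1991] → run D
t=19: vr[A=3 C=5120/1991 D=5120/1991 E=2381824/666985 F=5006/1991] → run F
t=20: vr[A=3 C=5120/1991 D=5120/1991 E=2381824/666985 F=6997/1991] → run C
t=21: vr[A=3 C=6144/1991 D=5120/1991 E=2381824/666985 F=6997/1991] → run D
t=22: vr[A=3 C=6144/1991 D=6144/1991 E=2381824/666985 F=6997/1991] → run A
t=23: vr[A=4 C=6144/1991 D=6144/1991 E=2381824/666985 F=6997/1991] → run C
t=24: vr[A=4 C=7168/1991 D=6144/1991 E=2381824/666985 F=6997/1991] → run D
t=25: vr[A=4 C=7168/1991 D=7168/1991 E=2381824/666985 F=6997/1991] → run F
t=26: vr[A=4 C=7168/1991 D=7168/1991 E=2381824/666985 F=8988/1991] → run E
t=27: vr[A=4 C=7168/1991 D=7168/1991 E=4420608/666985 F=8988/1991] → run C
t=28: vr[A=4 D=7168/1991 E=4420608/666985 F=8988/1991] → run D
t=29: vr[A=4 E=4420608/666985 F=8988/1991] → run A
t=30: vr[A=5 E=4420608/666985 F=8988/1991] → run F
t=31: vr[A=5 E=4420608/666985] → run A
t=32: vr[E=4420608/666985] → run E
t=33: vr[E=6459392/666985] → run E
t=34: vr[E=8498176/666985] → run E
t=35: vr[E=2107392/133397] → run E
t=36: (idle)
t=37: (idle)
t=38: (idle)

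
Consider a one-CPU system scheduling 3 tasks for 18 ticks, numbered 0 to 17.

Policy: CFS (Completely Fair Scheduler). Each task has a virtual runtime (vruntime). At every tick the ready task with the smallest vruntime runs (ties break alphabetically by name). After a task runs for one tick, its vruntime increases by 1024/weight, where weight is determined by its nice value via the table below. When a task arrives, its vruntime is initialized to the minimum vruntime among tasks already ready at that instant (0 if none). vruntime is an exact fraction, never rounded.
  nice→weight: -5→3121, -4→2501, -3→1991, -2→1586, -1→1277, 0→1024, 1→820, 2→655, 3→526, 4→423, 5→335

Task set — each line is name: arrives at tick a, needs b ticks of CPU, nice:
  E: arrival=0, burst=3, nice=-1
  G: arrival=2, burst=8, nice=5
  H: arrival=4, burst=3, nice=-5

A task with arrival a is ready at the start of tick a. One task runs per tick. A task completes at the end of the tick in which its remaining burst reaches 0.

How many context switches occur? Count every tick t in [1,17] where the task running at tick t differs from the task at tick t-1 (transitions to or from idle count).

t=0: vr[E=0] → run E
t=1: vr[E=1024/1277] → run E
t=2: vr[E=2048/1277 G=2048/1277] → run E
t=3: vr[G=2048/1277] → run G
t=4: vr[G=1993728/427795 H=1993728/427795] → run G
t=5: vr[G=3301376/427795 H=1993728/427795] → run H
t=6: vr[G=3301376/427795 H=6660487168/1335148195] → run H
t=7: vr[G=3301376/427795 H=7098549248/1335148195] → run H
t=8: vr[G=3301376/427795] → run G
t=9: vr[G=4609024/427795] → run G
t=10: vr[G=5916672/427795] → run G
t=11: vr[G=1444864/85559] → run G
t=12: vr[G=8531968/427795] → run G
t=13: vr[G=9839616/427795] → run G
t=14: (idle)
t=15: (idle)
t=16: (idle)
t=17: (idle)

context switches = 4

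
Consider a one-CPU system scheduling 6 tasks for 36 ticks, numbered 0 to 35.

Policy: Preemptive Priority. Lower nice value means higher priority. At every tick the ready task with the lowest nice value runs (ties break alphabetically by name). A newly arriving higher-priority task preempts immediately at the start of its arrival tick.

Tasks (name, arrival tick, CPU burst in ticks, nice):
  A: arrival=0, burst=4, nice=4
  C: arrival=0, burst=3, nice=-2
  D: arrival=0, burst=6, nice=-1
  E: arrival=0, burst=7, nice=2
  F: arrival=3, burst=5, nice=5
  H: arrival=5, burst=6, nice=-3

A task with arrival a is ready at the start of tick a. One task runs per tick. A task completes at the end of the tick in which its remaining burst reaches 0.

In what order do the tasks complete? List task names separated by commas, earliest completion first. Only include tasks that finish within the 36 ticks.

completion order = C, H, D, E, A, F

t=0: ready={A,C,D,E} → run C
t=1: ready={A,C,D,E} → run C
t=2: ready={A,C,D,E} → run C
t=3: ready={A,D,E,F} → run D
t=4: ready={A,D,E,F} → run D
t=5: ready={A,D,E,F,H} → run H
t=6: ready={A,D,E,F,H} → run H
t=7: ready={A,D,E,F,H} → run H
t=8: ready={A,D,E,F,H} → run H
t=9: ready={A,D,E,F,H} → run H
t=10: ready={A,D,E,F,H} → run H
t=11: ready={A,D,E,F} → run D
t=12: ready={A,D,E,F} → run D
t=13: ready={A,D,E,F} → run D
t=14: ready={A,D,E,F} → run D
t=15: ready={A,E,F} → run E
t=16: ready={A,E,F} → run E
t=17: ready={A,E,F} → run E
t=18: ready={A,E,F} → run E
t=19: ready={A,E,F} → run E
t=20: ready={A,E,F} → run E
t=21: ready={A,E,F} → run E
t=22: ready={A,F} → run A
t=23: ready={A,F} → run A
t=24: ready={A,F} → run A
t=25: ready={A,F} → run A
t=26: ready={F} → run F
t=27: ready={F} → run F
t=28: ready={F} → run F
t=29: ready={F} → run F
t=30: ready={F} → run F
t=31: (idle)
t=32: (idle)
t=33: (idle)
t=34: (idle)
t=35: (idle)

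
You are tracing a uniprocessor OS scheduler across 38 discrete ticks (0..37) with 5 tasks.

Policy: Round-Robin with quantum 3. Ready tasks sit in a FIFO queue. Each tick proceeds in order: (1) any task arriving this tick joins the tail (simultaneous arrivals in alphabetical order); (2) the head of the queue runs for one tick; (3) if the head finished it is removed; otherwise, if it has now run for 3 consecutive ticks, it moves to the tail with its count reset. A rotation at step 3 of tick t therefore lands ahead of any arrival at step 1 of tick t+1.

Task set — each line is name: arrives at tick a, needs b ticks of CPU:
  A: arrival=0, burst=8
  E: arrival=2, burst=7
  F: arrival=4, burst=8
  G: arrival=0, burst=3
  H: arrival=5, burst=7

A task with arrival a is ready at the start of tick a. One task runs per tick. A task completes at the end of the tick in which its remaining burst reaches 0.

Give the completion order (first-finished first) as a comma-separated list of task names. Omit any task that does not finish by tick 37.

t=0: queue=[A,G] q_used=0 → run A
t=1: queue=[A,G] q_used=1 → run A
t=2: queue=[A,G,E] q_used=2 → run A
t=3: queue=[G,E,A] q_used=0 → run G
t=4: queue=[G,E,A,F] q_used=1 → run G
t=5: queue=[G,E,A,F,H] q_used=2 → run G
t=6: queue=[E,A,F,H] q_used=0 → run E
t=7: queue=[E,A,F,H] q_used=1 → run E
t=8: queue=[E,A,F,H] q_used=2 → run E
t=9: queue=[A,F,H,E] q_used=0 → run A
t=10: queue=[A,F,H,E] q_used=1 → run A
t=11: queue=[A,F,H,E] q_used=2 → run A
t=12: queue=[F,H,E,A] q_used=0 → run F
t=13: queue=[F,H,E,A] q_used=1 → run F
t=14: queue=[F,H,E,A] q_used=2 → run F
t=15: queue=[H,E,A,F] q_used=0 → run H
t=16: queue=[H,E,A,F] q_used=1 → run H
t=17: queue=[H,E,A,F] q_used=2 → run H
t=18: queue=[E,A,F,H] q_used=0 → run E
t=19: queue=[E,A,F,H] q_used=1 → run E
t=20: queue=[E,A,F,H] q_used=2 → run E
t=21: queue=[A,F,H,E] q_used=0 → run A
t=22: queue=[A,F,H,E] q_used=1 → run A
t=23: queue=[F,H,E] q_used=0 → run F
t=24: queue=[F,H,E] q_used=1 → run F
t=25: queue=[F,H,E] q_used=2 → run F
t=26: queue=[H,E,F] q_used=0 → run H
t=27: queue=[H,E,F] q_used=1 → run H
t=28: queue=[H,E,F] q_used=2 → run H
t=29: queue=[E,F,H] q_used=0 → run E
t=30: queue=[F,H] q_used=0 → run F
t=31: queue=[F,H] q_used=1 → run F
t=32: queue=[H] q_used=0 → run H
t=33: (idle)
t=34: (idle)
t=35: (idle)
t=36: (idle)
t=37: (idle)

completion order = G, A, E, F, H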